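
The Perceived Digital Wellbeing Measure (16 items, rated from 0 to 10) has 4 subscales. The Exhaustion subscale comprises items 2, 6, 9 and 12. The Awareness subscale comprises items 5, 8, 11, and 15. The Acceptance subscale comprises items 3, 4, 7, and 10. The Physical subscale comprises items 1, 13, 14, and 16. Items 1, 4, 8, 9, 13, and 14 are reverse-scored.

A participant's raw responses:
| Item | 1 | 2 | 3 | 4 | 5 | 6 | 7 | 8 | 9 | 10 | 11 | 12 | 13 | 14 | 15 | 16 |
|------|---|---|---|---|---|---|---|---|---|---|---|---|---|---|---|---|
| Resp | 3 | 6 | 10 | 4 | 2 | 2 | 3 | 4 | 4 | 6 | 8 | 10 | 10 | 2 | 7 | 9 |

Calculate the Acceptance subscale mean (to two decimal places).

Acceptance items: 3, 4, 7, 10.
Of these, item 4 is reverse-scored; reversed = (0+10) − raw = 10 − raw.
  item 3: 10
  item 4: 10 − 4 = 6
  item 7: 3
  item 10: 6
Sum = 10 + 6 + 3 + 6 = 25
Mean = 25 / 4 = 6.25

6.25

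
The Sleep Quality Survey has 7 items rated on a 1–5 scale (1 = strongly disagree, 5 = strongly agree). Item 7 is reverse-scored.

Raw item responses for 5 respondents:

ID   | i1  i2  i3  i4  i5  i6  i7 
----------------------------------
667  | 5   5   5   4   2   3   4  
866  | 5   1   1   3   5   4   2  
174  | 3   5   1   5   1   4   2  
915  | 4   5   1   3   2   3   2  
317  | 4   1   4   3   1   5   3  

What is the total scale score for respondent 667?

26

Respondent 667 raw: 5, 5, 5, 4, 2, 3, 4.
Reverse-coded (on a 1–5 scale, reversed = 6 − raw):
  item 1: 5
  item 2: 5
  item 3: 5
  item 4: 4
  item 5: 2
  item 6: 3
  item 7: 6 − 4 = 2
Sum = 5 + 5 + 5 + 4 + 2 + 3 + 2 = 26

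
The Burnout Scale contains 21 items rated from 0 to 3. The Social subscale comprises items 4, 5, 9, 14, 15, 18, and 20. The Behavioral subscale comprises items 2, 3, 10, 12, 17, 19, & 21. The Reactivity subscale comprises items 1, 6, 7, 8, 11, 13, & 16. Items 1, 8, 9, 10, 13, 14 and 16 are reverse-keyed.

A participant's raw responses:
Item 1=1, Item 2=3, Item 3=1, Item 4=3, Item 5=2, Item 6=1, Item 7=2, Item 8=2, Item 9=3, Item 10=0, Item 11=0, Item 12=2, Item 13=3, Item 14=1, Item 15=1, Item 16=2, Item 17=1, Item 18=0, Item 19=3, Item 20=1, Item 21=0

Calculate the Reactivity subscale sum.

7

Reactivity items: 1, 6, 7, 8, 11, 13, 16.
Of these, items 1, 8, 13, and 16 are reverse-keyed; reversed = (0+3) − raw = 3 − raw.
  item 1: 3 − 1 = 2
  item 6: 1
  item 7: 2
  item 8: 3 − 2 = 1
  item 11: 0
  item 13: 3 − 3 = 0
  item 16: 3 − 2 = 1
Sum = 2 + 1 + 2 + 1 + 0 + 0 + 1 = 7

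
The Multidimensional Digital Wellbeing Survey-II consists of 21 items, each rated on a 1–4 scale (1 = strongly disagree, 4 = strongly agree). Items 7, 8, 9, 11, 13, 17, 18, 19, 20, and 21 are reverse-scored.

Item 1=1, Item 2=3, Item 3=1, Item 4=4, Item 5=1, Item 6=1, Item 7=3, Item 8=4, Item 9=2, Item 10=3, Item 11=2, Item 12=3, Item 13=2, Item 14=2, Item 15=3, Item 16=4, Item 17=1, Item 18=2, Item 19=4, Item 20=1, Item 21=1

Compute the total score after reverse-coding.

54

Reverse-coded items (reverse-coded value = 5 − response):
  item 7: 5 − 3 = 2
  item 8: 5 − 4 = 1
  item 9: 5 − 2 = 3
  item 11: 5 − 2 = 3
  item 13: 5 − 2 = 3
  item 17: 5 − 1 = 4
  item 18: 5 − 2 = 3
  item 19: 5 − 4 = 1
  item 20: 5 − 1 = 4
  item 21: 5 − 1 = 4
Scored responses: 1, 3, 1, 4, 1, 1, 2, 1, 3, 3, 3, 3, 3, 2, 3, 4, 4, 3, 1, 4, 4
Total = 1 + 3 + 1 + 4 + 1 + 1 + 2 + 1 + 3 + 3 + 3 + 3 + 3 + 2 + 3 + 4 + 4 + 3 + 1 + 4 + 4 = 54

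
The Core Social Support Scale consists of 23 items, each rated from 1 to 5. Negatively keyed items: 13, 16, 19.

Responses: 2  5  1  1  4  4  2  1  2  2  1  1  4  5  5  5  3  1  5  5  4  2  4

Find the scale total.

59

Raw sum = 69. Negatively keyed items: 13, 16, 19; their raw sum = 14.
Each reversal replaces raw with 6 − raw, changing the total by 6 − 2·raw per item.
Total = 69 + 3·6 − 2·14 = 69 + 18 − 28 = 59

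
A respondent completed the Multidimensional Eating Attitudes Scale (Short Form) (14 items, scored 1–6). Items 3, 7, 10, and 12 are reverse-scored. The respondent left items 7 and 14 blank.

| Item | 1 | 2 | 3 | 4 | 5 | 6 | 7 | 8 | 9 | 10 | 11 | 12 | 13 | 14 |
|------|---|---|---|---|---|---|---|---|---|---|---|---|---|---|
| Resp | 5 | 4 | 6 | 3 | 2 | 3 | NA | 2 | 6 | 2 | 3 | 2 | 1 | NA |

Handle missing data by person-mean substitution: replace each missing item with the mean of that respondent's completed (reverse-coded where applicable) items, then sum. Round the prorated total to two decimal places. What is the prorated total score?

46.67

Reverse-coded (reverse-coded value = 7 − response):
  item 3: 7 − 6 = 1
  item 10: 7 − 2 = 5
  item 12: 7 − 2 = 5
Completed scored items (12 of 14): 5, 4, 1, 3, 2, 3, 2, 6, 5, 3, 5, 1; sum = 40.
Person mean = 40 / 12 ≈ 3.3333
Prorated total = (40 / 12) × 14 = 46.67 (to 2 dp)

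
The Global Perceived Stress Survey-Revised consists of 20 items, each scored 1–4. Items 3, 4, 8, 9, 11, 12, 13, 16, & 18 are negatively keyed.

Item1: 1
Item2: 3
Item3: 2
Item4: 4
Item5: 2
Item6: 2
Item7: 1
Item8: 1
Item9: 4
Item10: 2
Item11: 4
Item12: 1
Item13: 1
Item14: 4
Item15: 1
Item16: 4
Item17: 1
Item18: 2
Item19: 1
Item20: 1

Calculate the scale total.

41

Reversing items 3, 4, 8, 9, 11, 12, 13, 16, & 18 with 5 − raw:
Total = 1 + 3 + (5−2) + (5−4) + 2 + 2 + 1 + (5−1) + (5−4) + 2 + (5−4) + (5−1) + (5−1) + 4 + 1 + (5−4) + 1 + (5−2) + 1 + 1
      = 1 + 3 + 3 + 1 + 2 + 2 + 1 + 4 + 1 + 2 + 1 + 4 + 4 + 4 + 1 + 1 + 1 + 3 + 1 + 1 = 41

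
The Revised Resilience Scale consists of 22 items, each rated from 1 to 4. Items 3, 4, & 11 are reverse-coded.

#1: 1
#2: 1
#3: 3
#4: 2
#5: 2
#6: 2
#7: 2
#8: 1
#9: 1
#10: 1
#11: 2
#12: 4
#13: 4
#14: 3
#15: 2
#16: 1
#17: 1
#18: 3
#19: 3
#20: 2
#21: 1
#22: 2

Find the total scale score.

Reversing items 3, 4 and 11 with 5 − raw:
Total = 1 + 1 + (5−3) + (5−2) + 2 + 2 + 2 + 1 + 1 + 1 + (5−2) + 4 + 4 + 3 + 2 + 1 + 1 + 3 + 3 + 2 + 1 + 2
      = 1 + 1 + 2 + 3 + 2 + 2 + 2 + 1 + 1 + 1 + 3 + 4 + 4 + 3 + 2 + 1 + 1 + 3 + 3 + 2 + 1 + 2 = 45

45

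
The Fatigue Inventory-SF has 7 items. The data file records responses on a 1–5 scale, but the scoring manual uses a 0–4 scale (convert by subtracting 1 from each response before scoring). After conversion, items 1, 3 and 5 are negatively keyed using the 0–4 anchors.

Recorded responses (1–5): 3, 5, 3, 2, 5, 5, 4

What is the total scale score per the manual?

16

Convert to 0–4: 2, 4, 2, 1, 4, 4, 3
Reverse-coded (on a 0–4 scale, reversed = 4 − raw):
  item 1: 4 − 2 = 2
  item 3: 4 − 2 = 2
  item 5: 4 − 4 = 0
Scored: 2, 4, 2, 1, 0, 4, 3
Total = 16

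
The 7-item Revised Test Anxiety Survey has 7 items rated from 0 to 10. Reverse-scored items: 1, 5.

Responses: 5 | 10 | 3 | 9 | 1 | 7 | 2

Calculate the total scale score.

Reversing items 1 and 5 with 10 − raw:
Total = (10−5) + 10 + 3 + 9 + (10−1) + 7 + 2
      = 5 + 10 + 3 + 9 + 9 + 7 + 2 = 45

45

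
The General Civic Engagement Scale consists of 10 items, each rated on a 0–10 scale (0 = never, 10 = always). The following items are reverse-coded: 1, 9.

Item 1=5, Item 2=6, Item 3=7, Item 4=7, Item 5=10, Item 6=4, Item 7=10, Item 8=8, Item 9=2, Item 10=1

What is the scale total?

Reversing items 1 and 9 with 10 − raw:
Total = (10−5) + 6 + 7 + 7 + 10 + 4 + 10 + 8 + (10−2) + 1
      = 5 + 6 + 7 + 7 + 10 + 4 + 10 + 8 + 8 + 1 = 66

66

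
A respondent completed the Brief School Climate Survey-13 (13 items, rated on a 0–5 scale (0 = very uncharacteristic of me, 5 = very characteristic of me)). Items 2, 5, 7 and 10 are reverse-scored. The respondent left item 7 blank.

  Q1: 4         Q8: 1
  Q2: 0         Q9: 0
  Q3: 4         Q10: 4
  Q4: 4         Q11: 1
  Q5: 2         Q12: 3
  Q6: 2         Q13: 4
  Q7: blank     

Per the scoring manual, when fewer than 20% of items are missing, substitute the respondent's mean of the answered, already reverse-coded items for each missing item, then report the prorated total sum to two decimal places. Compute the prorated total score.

Reverse-coded (on a 0–5 scale, reversed = 5 − raw):
  item 2: 5 − 0 = 5
  item 5: 5 − 2 = 3
  item 10: 5 − 4 = 1
Completed scored items (12 of 13): 4, 5, 4, 4, 3, 2, 1, 0, 1, 1, 3, 4; sum = 32.
Person mean = 32 / 12 ≈ 2.6667
Prorated total = (32 / 12) × 13 = 34.67 (to 2 dp)

34.67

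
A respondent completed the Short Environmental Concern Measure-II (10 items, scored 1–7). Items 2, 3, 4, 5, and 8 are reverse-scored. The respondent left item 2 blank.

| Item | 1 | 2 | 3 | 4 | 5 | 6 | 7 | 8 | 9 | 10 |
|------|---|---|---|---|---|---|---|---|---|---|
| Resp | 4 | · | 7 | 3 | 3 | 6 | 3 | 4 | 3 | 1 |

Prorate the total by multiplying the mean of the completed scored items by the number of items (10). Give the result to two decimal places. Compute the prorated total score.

35.56

Reverse-coded (reverse-coded value = 8 − response):
  item 3: 8 − 7 = 1
  item 4: 8 − 3 = 5
  item 5: 8 − 3 = 5
  item 8: 8 − 4 = 4
Completed scored items (9 of 10): 4, 1, 5, 5, 6, 3, 4, 3, 1; sum = 32.
Person mean = 32 / 9 ≈ 3.5556
Prorated total = (32 / 9) × 10 = 35.56 (to 2 dp)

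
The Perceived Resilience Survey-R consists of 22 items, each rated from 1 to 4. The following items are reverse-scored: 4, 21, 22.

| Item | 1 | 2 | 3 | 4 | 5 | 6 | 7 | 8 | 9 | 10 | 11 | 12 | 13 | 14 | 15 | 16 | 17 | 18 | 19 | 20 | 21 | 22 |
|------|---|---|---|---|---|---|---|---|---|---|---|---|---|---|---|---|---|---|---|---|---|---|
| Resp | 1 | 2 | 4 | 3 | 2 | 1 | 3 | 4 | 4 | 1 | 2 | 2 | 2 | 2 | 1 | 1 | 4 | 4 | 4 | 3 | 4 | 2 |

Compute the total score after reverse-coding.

53

Raw sum = 56. Reverse-scored items: 4, 21, 22; their raw sum = 9.
Each reversal replaces raw with 5 − raw, changing the total by 5 − 2·raw per item.
Total = 56 + 3·5 − 2·9 = 56 + 15 − 18 = 53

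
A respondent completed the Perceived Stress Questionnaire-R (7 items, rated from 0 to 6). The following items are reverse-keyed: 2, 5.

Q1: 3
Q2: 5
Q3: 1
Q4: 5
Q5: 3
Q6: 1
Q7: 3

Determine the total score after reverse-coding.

17

Reverse-keyed items use 6 − raw:
  item 2: 6 − 5 = 1
  item 5: 6 − 3 = 3
Scored items: 3, 1, 1, 5, 3, 1, 3
Total = 3 + 1 + 1 + 5 + 3 + 1 + 3 = 17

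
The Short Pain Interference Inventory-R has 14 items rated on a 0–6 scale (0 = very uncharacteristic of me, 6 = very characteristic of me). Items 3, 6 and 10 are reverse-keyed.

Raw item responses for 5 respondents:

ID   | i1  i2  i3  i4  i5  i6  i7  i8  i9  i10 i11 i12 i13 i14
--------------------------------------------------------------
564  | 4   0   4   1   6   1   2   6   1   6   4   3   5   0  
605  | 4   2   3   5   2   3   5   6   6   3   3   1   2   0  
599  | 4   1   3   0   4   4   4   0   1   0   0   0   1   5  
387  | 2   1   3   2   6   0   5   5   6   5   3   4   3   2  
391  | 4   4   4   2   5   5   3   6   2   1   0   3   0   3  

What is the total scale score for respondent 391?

40

Respondent 391 raw: 4, 4, 4, 2, 5, 5, 3, 6, 2, 1, 0, 3, 0, 3.
Reverse-coded (on a 0–6 scale, reversed = 6 − raw):
  item 1: 4
  item 2: 4
  item 3: 6 − 4 = 2
  item 4: 2
  item 5: 5
  item 6: 6 − 5 = 1
  item 7: 3
  item 8: 6
  item 9: 2
  item 10: 6 − 1 = 5
  item 11: 0
  item 12: 3
  item 13: 0
  item 14: 3
Sum = 4 + 4 + 2 + 2 + 5 + 1 + 3 + 6 + 2 + 5 + 0 + 3 + 0 + 3 = 40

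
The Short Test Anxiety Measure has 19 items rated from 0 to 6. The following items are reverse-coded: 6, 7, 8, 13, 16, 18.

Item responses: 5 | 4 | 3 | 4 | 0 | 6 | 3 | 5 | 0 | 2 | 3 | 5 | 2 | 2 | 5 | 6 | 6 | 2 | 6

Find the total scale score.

Reversing items 6, 7, 8, 13, 16, & 18 with 6 − raw:
Total = 5 + 4 + 3 + 4 + 0 + (6−6) + (6−3) + (6−5) + 0 + 2 + 3 + 5 + (6−2) + 2 + 5 + (6−6) + 6 + (6−2) + 6
      = 5 + 4 + 3 + 4 + 0 + 0 + 3 + 1 + 0 + 2 + 3 + 5 + 4 + 2 + 5 + 0 + 6 + 4 + 6 = 57

57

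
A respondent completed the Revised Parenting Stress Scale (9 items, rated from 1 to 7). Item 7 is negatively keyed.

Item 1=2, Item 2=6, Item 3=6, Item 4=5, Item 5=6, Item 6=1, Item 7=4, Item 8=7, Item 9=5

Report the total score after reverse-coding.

Reverse-coded items (reversed = (1+7) − raw = 8 − raw):
  item 7: 8 − 4 = 4
Scored items: 2, 6, 6, 5, 6, 1, 4, 7, 5
Total = 2 + 6 + 6 + 5 + 6 + 1 + 4 + 7 + 5 = 42

42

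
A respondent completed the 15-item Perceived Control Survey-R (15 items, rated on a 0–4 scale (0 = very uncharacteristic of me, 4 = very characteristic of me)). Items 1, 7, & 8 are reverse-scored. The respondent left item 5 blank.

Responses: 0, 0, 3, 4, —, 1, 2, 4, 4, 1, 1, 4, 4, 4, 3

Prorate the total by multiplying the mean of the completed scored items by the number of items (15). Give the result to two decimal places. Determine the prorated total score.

37.50

Reverse-coded (reversed = (0+4) − raw = 4 − raw):
  item 1: 4 − 0 = 4
  item 7: 4 − 2 = 2
  item 8: 4 − 4 = 0
Completed scored items (14 of 15): 4, 0, 3, 4, 1, 2, 0, 4, 1, 1, 4, 4, 4, 3; sum = 35.
Person mean = 35 / 14 ≈ 2.5000
Prorated total = (35 / 14) × 15 = 37.50 (to 2 dp)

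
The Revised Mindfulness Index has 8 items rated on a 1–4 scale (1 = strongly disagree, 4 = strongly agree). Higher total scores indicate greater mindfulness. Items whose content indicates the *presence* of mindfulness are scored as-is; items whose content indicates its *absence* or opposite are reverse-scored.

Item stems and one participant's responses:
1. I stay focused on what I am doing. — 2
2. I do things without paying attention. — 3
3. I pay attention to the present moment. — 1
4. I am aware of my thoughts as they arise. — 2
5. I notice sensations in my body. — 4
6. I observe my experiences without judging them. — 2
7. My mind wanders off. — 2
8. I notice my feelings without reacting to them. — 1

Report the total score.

17

Items 2, 7 describe the absence/opposite of mindfulness → reverse-score.
on a 1–4 scale, reversed = 5 − raw.
  item 1: 2
  item 2: 5 − 3 = 2
  item 3: 1
  item 4: 2
  item 5: 4
  item 6: 2
  item 7: 5 − 2 = 3
  item 8: 1
Total = 2 + 2 + 1 + 2 + 4 + 2 + 3 + 1 = 17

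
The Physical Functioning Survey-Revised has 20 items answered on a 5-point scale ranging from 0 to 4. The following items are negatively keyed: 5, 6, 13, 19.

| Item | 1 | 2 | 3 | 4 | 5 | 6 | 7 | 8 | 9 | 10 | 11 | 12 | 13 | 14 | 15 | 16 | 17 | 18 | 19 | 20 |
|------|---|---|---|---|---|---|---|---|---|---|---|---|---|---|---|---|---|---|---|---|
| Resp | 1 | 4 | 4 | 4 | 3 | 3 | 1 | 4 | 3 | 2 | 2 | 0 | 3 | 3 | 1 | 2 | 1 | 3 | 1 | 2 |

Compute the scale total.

Reversing items 5, 6, 13, & 19 with 4 − raw:
Total = 1 + 4 + 4 + 4 + (4−3) + (4−3) + 1 + 4 + 3 + 2 + 2 + 0 + (4−3) + 3 + 1 + 2 + 1 + 3 + (4−1) + 2
      = 1 + 4 + 4 + 4 + 1 + 1 + 1 + 4 + 3 + 2 + 2 + 0 + 1 + 3 + 1 + 2 + 1 + 3 + 3 + 2 = 43

43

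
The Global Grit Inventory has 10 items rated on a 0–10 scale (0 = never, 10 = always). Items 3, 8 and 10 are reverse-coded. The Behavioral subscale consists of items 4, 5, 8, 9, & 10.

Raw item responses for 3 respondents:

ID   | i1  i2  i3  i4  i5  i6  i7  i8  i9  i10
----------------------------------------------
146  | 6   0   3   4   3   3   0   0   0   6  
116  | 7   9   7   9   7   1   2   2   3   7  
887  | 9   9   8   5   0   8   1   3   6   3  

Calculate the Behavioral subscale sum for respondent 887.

Respondent 887 raw: 9, 9, 8, 5, 0, 8, 1, 3, 6, 3.
Behavioral items: 4, 5, 8, 9, 10.
Reverse-coded (reverse-coded value = 10 − response):
  item 4: 5
  item 5: 0
  item 8: 10 − 3 = 7
  item 9: 6
  item 10: 10 − 3 = 7
Sum = 5 + 0 + 7 + 6 + 7 = 25

25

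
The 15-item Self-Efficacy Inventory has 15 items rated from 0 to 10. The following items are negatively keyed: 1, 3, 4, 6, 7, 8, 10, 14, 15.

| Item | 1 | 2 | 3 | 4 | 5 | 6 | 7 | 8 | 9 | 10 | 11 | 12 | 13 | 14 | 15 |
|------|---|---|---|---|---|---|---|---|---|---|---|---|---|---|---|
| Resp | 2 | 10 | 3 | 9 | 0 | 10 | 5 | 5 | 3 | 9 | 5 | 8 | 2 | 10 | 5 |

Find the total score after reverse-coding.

60

Apply reverse scoring (reversed = (0+10) − raw = 10 − raw):
  item 1: 10 − 2 = 8
  item 3: 10 − 3 = 7
  item 4: 10 − 9 = 1
  item 6: 10 − 10 = 0
  item 7: 10 − 5 = 5
  item 8: 10 − 5 = 5
  item 10: 10 − 9 = 1
  item 14: 10 − 10 = 0
  item 15: 10 − 5 = 5
Scored items: 8, 10, 7, 1, 0, 0, 5, 5, 3, 1, 5, 8, 2, 0, 5
Total = 8 + 10 + 7 + 1 + 0 + 0 + 5 + 5 + 3 + 1 + 5 + 8 + 2 + 0 + 5 = 60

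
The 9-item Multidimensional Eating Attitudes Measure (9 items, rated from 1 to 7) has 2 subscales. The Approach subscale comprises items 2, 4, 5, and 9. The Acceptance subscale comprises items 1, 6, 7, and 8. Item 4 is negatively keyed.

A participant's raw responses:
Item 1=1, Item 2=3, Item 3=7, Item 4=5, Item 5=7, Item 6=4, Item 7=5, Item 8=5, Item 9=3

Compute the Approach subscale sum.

16

Approach items: 2, 4, 5, 9.
Of these, item 4 is negatively keyed; on a 1–7 scale, reversed = 8 − raw.
  item 2: 3
  item 4: 8 − 5 = 3
  item 5: 7
  item 9: 3
Sum = 3 + 3 + 7 + 3 = 16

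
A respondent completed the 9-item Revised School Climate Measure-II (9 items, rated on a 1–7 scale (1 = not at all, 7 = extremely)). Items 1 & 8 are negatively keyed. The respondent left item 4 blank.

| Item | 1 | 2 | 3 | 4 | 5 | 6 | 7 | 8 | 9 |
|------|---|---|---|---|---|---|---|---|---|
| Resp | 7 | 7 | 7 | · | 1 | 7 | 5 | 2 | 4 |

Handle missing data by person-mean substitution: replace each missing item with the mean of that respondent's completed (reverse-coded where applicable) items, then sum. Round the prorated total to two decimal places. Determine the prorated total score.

Reverse-coded (on a 1–7 scale, reversed = 8 − raw):
  item 1: 8 − 7 = 1
  item 8: 8 − 2 = 6
Completed scored items (8 of 9): 1, 7, 7, 1, 7, 5, 6, 4; sum = 38.
Person mean = 38 / 8 ≈ 4.7500
Prorated total = (38 / 8) × 9 = 42.75 (to 2 dp)

42.75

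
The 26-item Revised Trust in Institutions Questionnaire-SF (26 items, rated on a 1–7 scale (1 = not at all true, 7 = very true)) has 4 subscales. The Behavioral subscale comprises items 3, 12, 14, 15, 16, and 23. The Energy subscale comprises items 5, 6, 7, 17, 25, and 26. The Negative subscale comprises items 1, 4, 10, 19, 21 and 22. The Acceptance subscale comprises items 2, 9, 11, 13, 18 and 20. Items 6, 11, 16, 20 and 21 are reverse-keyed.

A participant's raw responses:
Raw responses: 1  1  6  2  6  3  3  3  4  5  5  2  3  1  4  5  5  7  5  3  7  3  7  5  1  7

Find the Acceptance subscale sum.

Acceptance items: 2, 9, 11, 13, 18, 20.
Of these, items 11 and 20 are reverse-keyed; reversed = (1+7) − raw = 8 − raw.
  item 2: 1
  item 9: 4
  item 11: 8 − 5 = 3
  item 13: 3
  item 18: 7
  item 20: 8 − 3 = 5
Sum = 1 + 4 + 3 + 3 + 7 + 5 = 23

23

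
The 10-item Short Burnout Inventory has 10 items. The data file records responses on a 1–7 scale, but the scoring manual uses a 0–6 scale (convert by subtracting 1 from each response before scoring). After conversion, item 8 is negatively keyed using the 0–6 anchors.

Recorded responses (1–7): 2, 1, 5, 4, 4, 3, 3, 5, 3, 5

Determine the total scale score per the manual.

Convert to 0–6: 1, 0, 4, 3, 3, 2, 2, 4, 2, 4
Reverse-coded (reverse-coded value = 6 − response):
  item 8: 6 − 4 = 2
Scored: 1, 0, 4, 3, 3, 2, 2, 2, 2, 4
Total = 23

23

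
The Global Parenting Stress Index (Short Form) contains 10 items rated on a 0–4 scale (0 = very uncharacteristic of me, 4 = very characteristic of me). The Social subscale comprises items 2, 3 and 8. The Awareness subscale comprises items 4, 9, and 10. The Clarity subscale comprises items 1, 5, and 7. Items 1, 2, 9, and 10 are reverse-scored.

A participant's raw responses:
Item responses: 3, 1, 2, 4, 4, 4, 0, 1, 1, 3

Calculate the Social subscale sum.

Social items: 2, 3, 8.
Of these, item 2 is reverse-scored; on a 0–4 scale, reversed = 4 − raw.
  item 2: 4 − 1 = 3
  item 3: 2
  item 8: 1
Sum = 3 + 2 + 1 = 6

6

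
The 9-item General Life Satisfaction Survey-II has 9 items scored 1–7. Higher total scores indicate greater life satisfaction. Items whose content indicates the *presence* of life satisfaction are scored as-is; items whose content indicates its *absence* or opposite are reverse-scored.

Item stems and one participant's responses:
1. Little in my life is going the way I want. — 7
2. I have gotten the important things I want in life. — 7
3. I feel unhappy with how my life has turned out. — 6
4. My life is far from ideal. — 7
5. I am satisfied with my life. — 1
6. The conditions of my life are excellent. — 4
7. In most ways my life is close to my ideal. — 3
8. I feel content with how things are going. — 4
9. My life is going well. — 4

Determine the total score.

27

Items 1, 3, 4 describe the absence/opposite of life satisfaction → reverse-score.
reverse-coded value = 8 − response.
  item 1: 8 − 7 = 1
  item 2: 7
  item 3: 8 − 6 = 2
  item 4: 8 − 7 = 1
  item 5: 1
  item 6: 4
  item 7: 3
  item 8: 4
  item 9: 4
Total = 1 + 7 + 2 + 1 + 1 + 4 + 3 + 4 + 4 = 27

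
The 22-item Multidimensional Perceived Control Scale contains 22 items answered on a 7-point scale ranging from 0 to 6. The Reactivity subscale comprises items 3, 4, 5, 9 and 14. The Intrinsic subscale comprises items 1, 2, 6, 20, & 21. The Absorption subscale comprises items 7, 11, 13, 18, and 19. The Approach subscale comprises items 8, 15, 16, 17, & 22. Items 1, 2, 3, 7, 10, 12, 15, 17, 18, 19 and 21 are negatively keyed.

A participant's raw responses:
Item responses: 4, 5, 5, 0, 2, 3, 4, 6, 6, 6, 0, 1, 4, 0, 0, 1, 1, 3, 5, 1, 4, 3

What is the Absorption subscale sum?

Absorption items: 7, 11, 13, 18, 19.
Of these, items 7, 18, and 19 are negatively keyed; reverse-coded value = 6 − response.
  item 7: 6 − 4 = 2
  item 11: 0
  item 13: 4
  item 18: 6 − 3 = 3
  item 19: 6 − 5 = 1
Sum = 2 + 0 + 4 + 3 + 1 = 10

10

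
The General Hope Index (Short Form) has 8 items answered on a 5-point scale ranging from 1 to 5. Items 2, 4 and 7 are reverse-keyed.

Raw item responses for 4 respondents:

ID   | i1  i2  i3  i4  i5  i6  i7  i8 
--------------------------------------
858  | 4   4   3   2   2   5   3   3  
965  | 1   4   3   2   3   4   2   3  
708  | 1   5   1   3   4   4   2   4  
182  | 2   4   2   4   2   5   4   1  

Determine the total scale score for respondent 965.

24

Respondent 965 raw: 1, 4, 3, 2, 3, 4, 2, 3.
Reverse-coded (reversed = (1+5) − raw = 6 − raw):
  item 1: 1
  item 2: 6 − 4 = 2
  item 3: 3
  item 4: 6 − 2 = 4
  item 5: 3
  item 6: 4
  item 7: 6 − 2 = 4
  item 8: 3
Sum = 1 + 2 + 3 + 4 + 3 + 4 + 4 + 3 = 24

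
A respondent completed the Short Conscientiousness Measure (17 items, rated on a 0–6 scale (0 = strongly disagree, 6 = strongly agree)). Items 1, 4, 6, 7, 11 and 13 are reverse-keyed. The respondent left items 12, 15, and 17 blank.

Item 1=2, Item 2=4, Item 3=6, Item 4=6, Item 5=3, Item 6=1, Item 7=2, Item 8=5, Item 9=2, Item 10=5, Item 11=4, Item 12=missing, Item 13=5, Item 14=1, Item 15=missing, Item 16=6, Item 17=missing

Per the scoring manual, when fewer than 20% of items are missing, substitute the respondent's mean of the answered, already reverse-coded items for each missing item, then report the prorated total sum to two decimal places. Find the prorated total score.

Reverse-coded (on a 0–6 scale, reversed = 6 − raw):
  item 1: 6 − 2 = 4
  item 4: 6 − 6 = 0
  item 6: 6 − 1 = 5
  item 7: 6 − 2 = 4
  item 11: 6 − 4 = 2
  item 13: 6 − 5 = 1
Completed scored items (14 of 17): 4, 4, 6, 0, 3, 5, 4, 5, 2, 5, 2, 1, 1, 6; sum = 48.
Person mean = 48 / 14 ≈ 3.4286
Prorated total = (48 / 14) × 17 = 58.29 (to 2 dp)

58.29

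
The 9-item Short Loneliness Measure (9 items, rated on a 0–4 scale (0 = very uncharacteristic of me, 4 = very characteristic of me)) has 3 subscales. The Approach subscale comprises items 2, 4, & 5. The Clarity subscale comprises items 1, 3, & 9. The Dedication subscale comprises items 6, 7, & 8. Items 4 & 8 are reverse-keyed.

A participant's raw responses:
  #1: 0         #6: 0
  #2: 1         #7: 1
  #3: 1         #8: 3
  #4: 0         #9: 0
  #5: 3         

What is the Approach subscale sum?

8

Approach items: 2, 4, 5.
Of these, item 4 is reverse-keyed; reverse-coded value = 4 − response.
  item 2: 1
  item 4: 4 − 0 = 4
  item 5: 3
Sum = 1 + 4 + 3 = 8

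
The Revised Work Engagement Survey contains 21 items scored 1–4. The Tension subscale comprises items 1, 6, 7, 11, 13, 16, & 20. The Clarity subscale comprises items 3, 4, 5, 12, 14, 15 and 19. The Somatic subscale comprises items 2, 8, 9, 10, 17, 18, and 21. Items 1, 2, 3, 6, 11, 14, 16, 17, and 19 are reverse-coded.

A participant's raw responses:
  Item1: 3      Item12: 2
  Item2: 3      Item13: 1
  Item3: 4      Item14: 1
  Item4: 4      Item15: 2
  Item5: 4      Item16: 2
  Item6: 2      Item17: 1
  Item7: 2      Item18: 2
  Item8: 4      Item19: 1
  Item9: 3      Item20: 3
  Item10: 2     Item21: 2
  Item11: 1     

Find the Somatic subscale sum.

19

Somatic items: 2, 8, 9, 10, 17, 18, 21.
Of these, items 2 and 17 are reverse-coded; reversed = (1+4) − raw = 5 − raw.
  item 2: 5 − 3 = 2
  item 8: 4
  item 9: 3
  item 10: 2
  item 17: 5 − 1 = 4
  item 18: 2
  item 21: 2
Sum = 2 + 4 + 3 + 2 + 4 + 2 + 2 = 19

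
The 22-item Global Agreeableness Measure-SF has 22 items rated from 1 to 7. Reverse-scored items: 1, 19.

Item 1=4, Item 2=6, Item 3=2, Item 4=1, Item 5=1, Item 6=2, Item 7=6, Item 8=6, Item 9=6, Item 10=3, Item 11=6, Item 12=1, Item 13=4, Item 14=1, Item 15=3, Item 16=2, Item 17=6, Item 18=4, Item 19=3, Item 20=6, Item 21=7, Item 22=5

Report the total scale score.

Raw sum = 85. Reverse-scored items: 1, 19; their raw sum = 7.
Each reversal replaces raw with 8 − raw, changing the total by 8 − 2·raw per item.
Total = 85 + 2·8 − 2·7 = 85 + 16 − 14 = 87

87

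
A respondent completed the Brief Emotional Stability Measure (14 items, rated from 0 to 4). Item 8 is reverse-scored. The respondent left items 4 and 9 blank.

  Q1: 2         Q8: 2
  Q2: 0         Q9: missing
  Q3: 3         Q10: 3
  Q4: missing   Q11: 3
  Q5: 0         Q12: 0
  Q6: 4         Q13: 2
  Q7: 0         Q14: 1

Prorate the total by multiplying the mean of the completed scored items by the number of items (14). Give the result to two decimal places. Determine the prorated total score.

Reverse-coded (on a 0–4 scale, reversed = 4 − raw):
  item 8: 4 − 2 = 2
Completed scored items (12 of 14): 2, 0, 3, 0, 4, 0, 2, 3, 3, 0, 2, 1; sum = 20.
Person mean = 20 / 12 ≈ 1.6667
Prorated total = (20 / 12) × 14 = 23.33 (to 2 dp)

23.33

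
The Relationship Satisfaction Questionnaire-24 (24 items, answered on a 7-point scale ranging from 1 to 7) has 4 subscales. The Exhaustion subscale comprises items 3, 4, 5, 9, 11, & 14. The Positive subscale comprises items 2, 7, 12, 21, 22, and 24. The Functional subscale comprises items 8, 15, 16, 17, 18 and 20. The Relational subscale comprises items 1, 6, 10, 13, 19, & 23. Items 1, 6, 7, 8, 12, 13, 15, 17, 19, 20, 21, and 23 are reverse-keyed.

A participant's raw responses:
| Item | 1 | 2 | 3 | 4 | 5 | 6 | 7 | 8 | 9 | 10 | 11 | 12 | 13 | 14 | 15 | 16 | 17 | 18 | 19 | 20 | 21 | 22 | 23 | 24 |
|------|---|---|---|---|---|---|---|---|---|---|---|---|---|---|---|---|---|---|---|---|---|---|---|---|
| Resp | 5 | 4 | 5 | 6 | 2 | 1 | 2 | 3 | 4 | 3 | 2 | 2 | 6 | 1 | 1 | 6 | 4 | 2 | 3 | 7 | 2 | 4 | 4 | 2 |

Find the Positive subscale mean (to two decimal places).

4.67

Positive items: 2, 7, 12, 21, 22, 24.
Of these, items 7, 12 and 21 are reverse-keyed; on a 1–7 scale, reversed = 8 − raw.
  item 2: 4
  item 7: 8 − 2 = 6
  item 12: 8 − 2 = 6
  item 21: 8 − 2 = 6
  item 22: 4
  item 24: 2
Sum = 4 + 6 + 6 + 6 + 4 + 2 = 28
Mean = 28 / 6 = 4.67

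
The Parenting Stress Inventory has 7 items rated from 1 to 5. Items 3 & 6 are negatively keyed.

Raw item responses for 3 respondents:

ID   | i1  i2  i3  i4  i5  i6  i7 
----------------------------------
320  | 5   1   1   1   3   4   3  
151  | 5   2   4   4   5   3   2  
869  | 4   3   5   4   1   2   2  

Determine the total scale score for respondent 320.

Respondent 320 raw: 5, 1, 1, 1, 3, 4, 3.
Reverse-coded (reversed = (1+5) − raw = 6 − raw):
  item 1: 5
  item 2: 1
  item 3: 6 − 1 = 5
  item 4: 1
  item 5: 3
  item 6: 6 − 4 = 2
  item 7: 3
Sum = 5 + 1 + 5 + 1 + 3 + 2 + 3 = 20

20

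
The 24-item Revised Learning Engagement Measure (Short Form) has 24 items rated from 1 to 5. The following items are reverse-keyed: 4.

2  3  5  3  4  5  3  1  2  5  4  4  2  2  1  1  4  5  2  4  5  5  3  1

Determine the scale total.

Apply reverse scoring (reversed = (1+5) − raw = 6 − raw):
  item 4: 6 − 3 = 3
Scored responses: 2, 3, 5, 3, 4, 5, 3, 1, 2, 5, 4, 4, 2, 2, 1, 1, 4, 5, 2, 4, 5, 5, 3, 1
Total = 2 + 3 + 5 + 3 + 4 + 5 + 3 + 1 + 2 + 5 + 4 + 4 + 2 + 2 + 1 + 1 + 4 + 5 + 2 + 4 + 5 + 5 + 3 + 1 = 76

76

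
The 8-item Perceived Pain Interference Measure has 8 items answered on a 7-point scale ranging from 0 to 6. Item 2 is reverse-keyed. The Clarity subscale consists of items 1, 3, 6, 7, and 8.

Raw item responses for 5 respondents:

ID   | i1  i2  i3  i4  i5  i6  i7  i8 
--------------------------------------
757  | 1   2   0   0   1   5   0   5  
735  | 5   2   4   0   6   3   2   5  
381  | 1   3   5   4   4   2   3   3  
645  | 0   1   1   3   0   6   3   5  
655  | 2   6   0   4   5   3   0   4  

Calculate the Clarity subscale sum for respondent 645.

15

Respondent 645 raw: 0, 1, 1, 3, 0, 6, 3, 5.
Clarity items: 1, 3, 6, 7, 8.
Reverse-coded (reverse-coded value = 6 − response):
  item 1: 0
  item 3: 1
  item 6: 6
  item 7: 3
  item 8: 5
Sum = 0 + 1 + 6 + 3 + 5 = 15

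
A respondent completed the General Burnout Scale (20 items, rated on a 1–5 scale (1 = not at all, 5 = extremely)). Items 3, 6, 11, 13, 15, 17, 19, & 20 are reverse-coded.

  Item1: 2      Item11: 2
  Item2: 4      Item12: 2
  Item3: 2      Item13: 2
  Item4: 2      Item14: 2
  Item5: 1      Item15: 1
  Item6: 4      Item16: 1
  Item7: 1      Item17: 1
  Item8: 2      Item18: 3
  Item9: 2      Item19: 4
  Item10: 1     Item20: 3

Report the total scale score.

Reverse-coded items (on a 1–5 scale, reversed = 6 − raw):
  item 3: 6 − 2 = 4
  item 6: 6 − 4 = 2
  item 11: 6 − 2 = 4
  item 13: 6 − 2 = 4
  item 15: 6 − 1 = 5
  item 17: 6 − 1 = 5
  item 19: 6 − 4 = 2
  item 20: 6 − 3 = 3
Scored items: 2, 4, 4, 2, 1, 2, 1, 2, 2, 1, 4, 2, 4, 2, 5, 1, 5, 3, 2, 3
Total = 2 + 4 + 4 + 2 + 1 + 2 + 1 + 2 + 2 + 1 + 4 + 2 + 4 + 2 + 5 + 1 + 5 + 3 + 2 + 3 = 52

52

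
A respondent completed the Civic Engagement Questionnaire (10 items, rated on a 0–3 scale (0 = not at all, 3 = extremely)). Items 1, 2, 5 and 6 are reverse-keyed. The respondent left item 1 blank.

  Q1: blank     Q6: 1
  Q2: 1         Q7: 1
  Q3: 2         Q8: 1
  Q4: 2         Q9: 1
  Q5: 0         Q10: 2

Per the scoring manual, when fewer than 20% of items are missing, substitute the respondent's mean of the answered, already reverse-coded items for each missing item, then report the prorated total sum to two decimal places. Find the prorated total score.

17.78

Reverse-coded (reversed = (0+3) − raw = 3 − raw):
  item 2: 3 − 1 = 2
  item 5: 3 − 0 = 3
  item 6: 3 − 1 = 2
Completed scored items (9 of 10): 2, 2, 2, 3, 2, 1, 1, 1, 2; sum = 16.
Person mean = 16 / 9 ≈ 1.7778
Prorated total = (16 / 9) × 10 = 17.78 (to 2 dp)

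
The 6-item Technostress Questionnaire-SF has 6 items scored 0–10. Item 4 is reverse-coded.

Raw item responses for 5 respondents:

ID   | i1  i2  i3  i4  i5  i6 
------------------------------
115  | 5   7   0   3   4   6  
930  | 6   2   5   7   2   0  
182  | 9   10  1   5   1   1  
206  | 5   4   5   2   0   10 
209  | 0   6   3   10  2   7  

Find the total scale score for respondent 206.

32

Respondent 206 raw: 5, 4, 5, 2, 0, 10.
Reverse-coded (reversed = (0+10) − raw = 10 − raw):
  item 1: 5
  item 2: 4
  item 3: 5
  item 4: 10 − 2 = 8
  item 5: 0
  item 6: 10
Sum = 5 + 4 + 5 + 8 + 0 + 10 = 32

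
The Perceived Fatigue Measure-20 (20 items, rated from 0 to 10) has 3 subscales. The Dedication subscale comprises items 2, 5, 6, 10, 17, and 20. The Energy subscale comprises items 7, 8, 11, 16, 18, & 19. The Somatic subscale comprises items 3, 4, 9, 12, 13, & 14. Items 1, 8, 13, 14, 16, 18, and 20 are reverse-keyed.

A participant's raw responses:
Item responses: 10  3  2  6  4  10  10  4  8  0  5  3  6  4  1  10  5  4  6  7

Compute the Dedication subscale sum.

25

Dedication items: 2, 5, 6, 10, 17, 20.
Of these, item 20 is reverse-keyed; reversed = (0+10) − raw = 10 − raw.
  item 2: 3
  item 5: 4
  item 6: 10
  item 10: 0
  item 17: 5
  item 20: 10 − 7 = 3
Sum = 3 + 4 + 10 + 0 + 5 + 3 = 25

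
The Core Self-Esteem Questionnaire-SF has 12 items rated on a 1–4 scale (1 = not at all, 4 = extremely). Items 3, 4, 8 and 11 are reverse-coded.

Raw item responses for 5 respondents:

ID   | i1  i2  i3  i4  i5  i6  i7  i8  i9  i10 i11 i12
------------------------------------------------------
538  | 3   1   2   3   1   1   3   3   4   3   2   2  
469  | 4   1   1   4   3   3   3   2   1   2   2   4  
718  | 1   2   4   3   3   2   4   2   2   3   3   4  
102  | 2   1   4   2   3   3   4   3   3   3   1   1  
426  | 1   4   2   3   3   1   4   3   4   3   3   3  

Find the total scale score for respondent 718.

29

Respondent 718 raw: 1, 2, 4, 3, 3, 2, 4, 2, 2, 3, 3, 4.
Reverse-coded (on a 1–4 scale, reversed = 5 − raw):
  item 1: 1
  item 2: 2
  item 3: 5 − 4 = 1
  item 4: 5 − 3 = 2
  item 5: 3
  item 6: 2
  item 7: 4
  item 8: 5 − 2 = 3
  item 9: 2
  item 10: 3
  item 11: 5 − 3 = 2
  item 12: 4
Sum = 1 + 2 + 1 + 2 + 3 + 2 + 4 + 3 + 2 + 3 + 2 + 4 = 29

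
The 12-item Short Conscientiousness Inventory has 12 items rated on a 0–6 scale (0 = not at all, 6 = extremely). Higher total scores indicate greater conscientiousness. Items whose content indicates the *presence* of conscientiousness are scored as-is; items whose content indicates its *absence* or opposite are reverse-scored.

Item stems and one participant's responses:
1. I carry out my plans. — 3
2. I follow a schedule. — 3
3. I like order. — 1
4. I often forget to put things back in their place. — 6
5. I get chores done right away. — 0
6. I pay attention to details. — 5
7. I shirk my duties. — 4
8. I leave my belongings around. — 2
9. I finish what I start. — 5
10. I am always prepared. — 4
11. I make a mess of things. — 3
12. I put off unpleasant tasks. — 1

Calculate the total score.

Items 4, 7, 8, 11, 12 describe the absence/opposite of conscientiousness → reverse-score.
reverse-coded value = 6 − response.
  item 1: 3
  item 2: 3
  item 3: 1
  item 4: 6 − 6 = 0
  item 5: 0
  item 6: 5
  item 7: 6 − 4 = 2
  item 8: 6 − 2 = 4
  item 9: 5
  item 10: 4
  item 11: 6 − 3 = 3
  item 12: 6 − 1 = 5
Total = 3 + 3 + 1 + 0 + 0 + 5 + 2 + 4 + 5 + 4 + 3 + 5 = 35

35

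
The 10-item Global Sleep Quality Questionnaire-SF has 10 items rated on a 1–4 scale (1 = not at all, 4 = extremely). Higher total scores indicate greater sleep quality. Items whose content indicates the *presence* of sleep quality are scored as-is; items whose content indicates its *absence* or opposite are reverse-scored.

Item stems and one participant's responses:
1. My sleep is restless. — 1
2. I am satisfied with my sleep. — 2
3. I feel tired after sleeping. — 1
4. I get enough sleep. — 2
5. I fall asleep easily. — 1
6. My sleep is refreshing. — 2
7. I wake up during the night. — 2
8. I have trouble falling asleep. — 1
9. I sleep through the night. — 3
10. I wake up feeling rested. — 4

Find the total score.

Items 1, 3, 7, 8 describe the absence/opposite of sleep quality → reverse-score.
reversed = (1+4) − raw = 5 − raw.
  item 1: 5 − 1 = 4
  item 2: 2
  item 3: 5 − 1 = 4
  item 4: 2
  item 5: 1
  item 6: 2
  item 7: 5 − 2 = 3
  item 8: 5 − 1 = 4
  item 9: 3
  item 10: 4
Total = 4 + 2 + 4 + 2 + 1 + 2 + 3 + 4 + 3 + 4 = 29

29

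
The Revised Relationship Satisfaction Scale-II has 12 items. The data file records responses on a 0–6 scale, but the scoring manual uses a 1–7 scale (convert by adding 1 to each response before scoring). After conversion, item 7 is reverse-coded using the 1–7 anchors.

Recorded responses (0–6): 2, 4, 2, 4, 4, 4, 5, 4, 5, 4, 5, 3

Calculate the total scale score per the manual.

Convert to 1–7: 3, 5, 3, 5, 5, 5, 6, 5, 6, 5, 6, 4
Reverse-coded (reverse-coded value = 8 − response):
  item 7: 8 − 6 = 2
Scored: 3, 5, 3, 5, 5, 5, 2, 5, 6, 5, 6, 4
Total = 54

54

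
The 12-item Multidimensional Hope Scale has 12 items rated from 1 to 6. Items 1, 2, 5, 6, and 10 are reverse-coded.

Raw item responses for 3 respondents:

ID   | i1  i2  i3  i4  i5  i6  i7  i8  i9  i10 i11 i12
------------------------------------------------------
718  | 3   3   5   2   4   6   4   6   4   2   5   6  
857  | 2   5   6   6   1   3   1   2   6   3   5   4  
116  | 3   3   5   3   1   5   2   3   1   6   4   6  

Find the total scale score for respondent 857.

51

Respondent 857 raw: 2, 5, 6, 6, 1, 3, 1, 2, 6, 3, 5, 4.
Reverse-coded (on a 1–6 scale, reversed = 7 − raw):
  item 1: 7 − 2 = 5
  item 2: 7 − 5 = 2
  item 3: 6
  item 4: 6
  item 5: 7 − 1 = 6
  item 6: 7 − 3 = 4
  item 7: 1
  item 8: 2
  item 9: 6
  item 10: 7 − 3 = 4
  item 11: 5
  item 12: 4
Sum = 5 + 2 + 6 + 6 + 6 + 4 + 1 + 2 + 6 + 4 + 5 + 4 = 51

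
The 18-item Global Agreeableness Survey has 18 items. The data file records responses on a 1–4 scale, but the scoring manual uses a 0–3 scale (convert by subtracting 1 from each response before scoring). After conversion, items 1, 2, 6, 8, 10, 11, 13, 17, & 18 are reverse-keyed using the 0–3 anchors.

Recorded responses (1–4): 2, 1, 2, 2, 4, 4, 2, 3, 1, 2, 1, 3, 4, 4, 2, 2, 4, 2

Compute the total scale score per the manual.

26

Convert to 0–3: 1, 0, 1, 1, 3, 3, 1, 2, 0, 1, 0, 2, 3, 3, 1, 1, 3, 1
Reverse-coded (on a 0–3 scale, reversed = 3 − raw):
  item 1: 3 − 1 = 2
  item 2: 3 − 0 = 3
  item 6: 3 − 3 = 0
  item 8: 3 − 2 = 1
  item 10: 3 − 1 = 2
  item 11: 3 − 0 = 3
  item 13: 3 − 3 = 0
  item 17: 3 − 3 = 0
  item 18: 3 − 1 = 2
Scored: 2, 3, 1, 1, 3, 0, 1, 1, 0, 2, 3, 2, 0, 3, 1, 1, 0, 2
Total = 26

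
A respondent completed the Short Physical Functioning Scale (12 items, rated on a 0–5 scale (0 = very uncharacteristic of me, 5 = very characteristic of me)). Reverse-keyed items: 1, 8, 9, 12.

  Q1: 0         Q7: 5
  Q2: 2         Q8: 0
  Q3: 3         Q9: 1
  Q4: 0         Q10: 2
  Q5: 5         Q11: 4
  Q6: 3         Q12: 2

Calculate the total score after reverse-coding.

41

Reversing items 1, 8, 9 and 12 with 5 − raw:
Total = (5−0) + 2 + 3 + 0 + 5 + 3 + 5 + (5−0) + (5−1) + 2 + 4 + (5−2)
      = 5 + 2 + 3 + 0 + 5 + 3 + 5 + 5 + 4 + 2 + 4 + 3 = 41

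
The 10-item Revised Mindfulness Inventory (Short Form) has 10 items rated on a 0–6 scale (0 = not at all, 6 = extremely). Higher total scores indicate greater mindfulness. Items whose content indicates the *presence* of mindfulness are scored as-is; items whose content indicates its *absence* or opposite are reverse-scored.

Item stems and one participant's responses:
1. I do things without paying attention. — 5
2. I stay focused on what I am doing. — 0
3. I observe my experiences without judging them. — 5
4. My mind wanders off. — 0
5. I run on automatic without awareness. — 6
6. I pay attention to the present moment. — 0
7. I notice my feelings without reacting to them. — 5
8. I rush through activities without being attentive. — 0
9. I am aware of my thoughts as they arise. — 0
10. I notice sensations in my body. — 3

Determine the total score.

Items 1, 4, 5, 8 describe the absence/opposite of mindfulness → reverse-score.
on a 0–6 scale, reversed = 6 − raw.
  item 1: 6 − 5 = 1
  item 2: 0
  item 3: 5
  item 4: 6 − 0 = 6
  item 5: 6 − 6 = 0
  item 6: 0
  item 7: 5
  item 8: 6 − 0 = 6
  item 9: 0
  item 10: 3
Total = 1 + 0 + 5 + 6 + 0 + 0 + 5 + 6 + 0 + 3 = 26

26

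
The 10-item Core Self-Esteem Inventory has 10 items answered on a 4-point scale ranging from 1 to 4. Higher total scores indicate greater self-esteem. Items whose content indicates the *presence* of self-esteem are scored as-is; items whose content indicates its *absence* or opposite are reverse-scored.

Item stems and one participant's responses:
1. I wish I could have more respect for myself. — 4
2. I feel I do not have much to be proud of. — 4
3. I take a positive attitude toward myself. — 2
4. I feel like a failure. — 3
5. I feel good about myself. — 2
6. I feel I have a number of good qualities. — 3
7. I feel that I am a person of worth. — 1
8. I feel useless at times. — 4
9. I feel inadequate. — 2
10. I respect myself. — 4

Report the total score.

Items 1, 2, 4, 8, 9 describe the absence/opposite of self-esteem → reverse-score.
reverse-coded value = 5 − response.
  item 1: 5 − 4 = 1
  item 2: 5 − 4 = 1
  item 3: 2
  item 4: 5 − 3 = 2
  item 5: 2
  item 6: 3
  item 7: 1
  item 8: 5 − 4 = 1
  item 9: 5 − 2 = 3
  item 10: 4
Total = 1 + 1 + 2 + 2 + 2 + 3 + 1 + 1 + 3 + 4 = 20

20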